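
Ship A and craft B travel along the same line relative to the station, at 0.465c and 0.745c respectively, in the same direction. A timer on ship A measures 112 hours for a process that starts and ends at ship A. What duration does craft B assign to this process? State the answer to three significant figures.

124 hours

Transform ship A's velocity into craft B's frame: (0.465 − 0.745)/(1 − 0.465·0.745) = −0.28/0.653575, so the relative speed is 0.42841c.
At |u| = 0.42841c, γ = (1 − 0.183535)^(−1/2) = 1.1067.
The clock on ship A records proper time, so craft B measures Δt = γΔτ = 1.1067 × 112 = 124 hours.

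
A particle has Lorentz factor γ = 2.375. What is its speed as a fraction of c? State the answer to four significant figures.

0.9070c

β = √(1 − 1/γ²) = √(1 − 1/5.640625) = √0.822715 = 0.9070.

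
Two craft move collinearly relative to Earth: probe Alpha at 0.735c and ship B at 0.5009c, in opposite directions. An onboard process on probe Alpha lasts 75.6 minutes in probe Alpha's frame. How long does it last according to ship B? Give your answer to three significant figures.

176 minutes

Transform probe Alpha's velocity into ship B's frame: (0.735 + 0.5009)/(1 + 0.735·0.5009) = 1.2359/1.3681615, so the relative speed is 0.90333c.
At |u| = 0.90333c, γ = (1 − 0.816005)^(−1/2) = 2.3313.
Probe Alpha's interval is proper; time dilation gives Δt_B = γΔτ = 2.3313 × 75.6 minutes = 176 minutes.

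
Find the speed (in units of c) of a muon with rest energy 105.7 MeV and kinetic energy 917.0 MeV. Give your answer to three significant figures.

0.995c

γ = 1 + K/(mc²) = 1 + 917.0/105.7 = 9.6755.
β = √(1 − 1/γ²) = √(1 − 0.010682) = √0.989318 = 0.995.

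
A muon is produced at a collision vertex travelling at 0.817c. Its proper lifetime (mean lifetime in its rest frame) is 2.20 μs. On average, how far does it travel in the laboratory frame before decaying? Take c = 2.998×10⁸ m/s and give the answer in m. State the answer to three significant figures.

γ = 1/√(1 − β²) = 1/√(1 − 0.667489) = 1/√0.332511 = 1/0.576638 = 1.7342.
Lab-frame lifetime: Δt = γτ = 1.7342 × 2.20 μs = 3.8152 μs.
Distance: d = vΔt = 0.817 × 2.998×10⁸ m/s × 3.8152×10^-6 s = 934 m.

934 m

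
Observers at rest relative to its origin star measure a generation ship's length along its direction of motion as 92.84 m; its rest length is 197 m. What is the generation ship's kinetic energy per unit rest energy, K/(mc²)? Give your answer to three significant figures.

From L = L₀/γ: γ = 197/92.84 = 2.12193.
K/(mc²) = γ − 1 = 2.12193 − 1 = 1.12.

1.12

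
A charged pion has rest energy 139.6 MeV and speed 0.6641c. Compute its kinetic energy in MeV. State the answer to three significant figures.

Lorentz factor: γ = (1 − 0.44102881)^(−1/2) = 1.33754.
Kinetic energy: K = (γ − 1)mc² = (1.33754 − 1) × 139.6 MeV = 0.33754 × 139.6 = 47.1 MeV.

47.1 MeV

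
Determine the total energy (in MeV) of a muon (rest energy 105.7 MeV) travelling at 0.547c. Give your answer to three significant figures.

126 MeV

With β = 0.547, γ = 1/√(1 − 0.547²) = 1/√0.700791 = 1.1946.
Total energy: E = γmc² = 1.1946 × 105.7 MeV = 126 MeV.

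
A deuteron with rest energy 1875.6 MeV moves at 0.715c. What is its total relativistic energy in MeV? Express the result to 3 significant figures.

2680 MeV

β² = 0.511225, so γ = 1/√0.488775 = 1.4304.
Total energy: E = γmc² = 1.4304 × 1875.6 MeV = 2680 MeV.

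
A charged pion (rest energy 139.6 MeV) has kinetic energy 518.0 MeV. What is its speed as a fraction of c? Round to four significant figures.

K = (γ−1)mc², so γ = 1 + 518.0/139.6 = 4.7106.
Then v/c = √(1 − γ⁻²) = √(1 − 0.0450658) = √0.9549342 = 0.9772.

0.9772c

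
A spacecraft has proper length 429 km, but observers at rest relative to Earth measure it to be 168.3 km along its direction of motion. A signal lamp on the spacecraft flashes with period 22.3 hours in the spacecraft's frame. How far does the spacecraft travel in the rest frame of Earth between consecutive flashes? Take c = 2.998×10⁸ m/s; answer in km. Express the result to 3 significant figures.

5.64×10^10 km

From L = L₀/γ: γ = 429/168.3 = 2.54902.
β = √(1 − 1/γ²) = 0.91983. Lab-frame period = γτ = 2.54902×22.3 hours = 56.843 hours. Distance = βc × γτ = 0.91983 × 2.998×10⁸ m/s × 204634.8 s = 5.6431×10^13 m = 5.64×10^10 km.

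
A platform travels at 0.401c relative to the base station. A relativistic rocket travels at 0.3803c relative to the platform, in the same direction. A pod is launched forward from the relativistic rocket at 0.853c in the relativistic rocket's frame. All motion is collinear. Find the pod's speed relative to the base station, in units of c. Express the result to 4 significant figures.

0.9700c

Apply u = (u'+v)/(1+u'v) twice. Pod in the platform frame: (0.853+0.3803)/(1+0.853·0.3803) = 1.2333/1.3243959 = 0.93122c.
That velocity, transformed to the rest frame of the base station: (0.93122+0.401)/(1+0.93122·0.401) = 1.33222/1.37341922 = 0.97c.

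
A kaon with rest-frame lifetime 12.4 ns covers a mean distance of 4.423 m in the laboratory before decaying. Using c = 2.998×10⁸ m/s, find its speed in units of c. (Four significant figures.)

0.7655c

Let x = d/(cτ) = 4.423 m / (2.998×10⁸ m/s × 1.240×10^-8 s) = 1.1898. Since d = βγcτ, x = βγ = β/√(1−β²).
Solving: β² = x²/(1+x²) = 1.41562/2.41562 = 0.586028, so β = 0.7655.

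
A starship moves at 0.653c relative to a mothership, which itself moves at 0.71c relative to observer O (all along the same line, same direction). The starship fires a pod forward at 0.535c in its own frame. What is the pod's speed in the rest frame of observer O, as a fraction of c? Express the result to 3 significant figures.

First combine the pod and starship (S''→S'): u₁ = (0.535 + 0.653)/(1 + 0.535×0.653) = 1.188/1.349355 = 0.88042.
Then combine with the mothership (S'→S): u = (0.88042 + 0.71)/(1 + 0.88042×0.71) = 1.59042/1.6250982 = 0.97866.

0.979c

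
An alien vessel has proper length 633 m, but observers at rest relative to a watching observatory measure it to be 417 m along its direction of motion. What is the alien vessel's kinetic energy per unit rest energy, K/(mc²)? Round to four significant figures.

From L = L₀/γ: γ = 633/417 = 1.51799.
K/(mc²) = γ − 1 = 1.51799 − 1 = 0.5180.

0.5180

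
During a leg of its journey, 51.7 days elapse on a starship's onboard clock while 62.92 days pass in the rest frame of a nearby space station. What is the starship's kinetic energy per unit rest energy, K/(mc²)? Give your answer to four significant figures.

0.2170

γ = Δt/Δτ = 62.92/51.7 = 1.21702.
K/(mc²) = γ − 1 = 1.21702 − 1 = 0.2170.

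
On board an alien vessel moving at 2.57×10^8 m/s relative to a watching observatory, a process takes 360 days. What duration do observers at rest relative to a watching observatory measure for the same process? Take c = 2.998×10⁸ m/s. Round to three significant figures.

β = v/c = (2.57×10^8 m/s)/(2.998×10⁸ m/s) = 0.857238.
γ = 1/√(1 − β²) = 1/√(1 − 0.734857) = 1/√0.265143 = 1/0.51492 = 1.942.
The onboard clock measures proper time, so the interval in the rest frame of a watching observatory is dilated: Δt = γ·Δτ = 1.942 × 360 days = 699 days.

699 days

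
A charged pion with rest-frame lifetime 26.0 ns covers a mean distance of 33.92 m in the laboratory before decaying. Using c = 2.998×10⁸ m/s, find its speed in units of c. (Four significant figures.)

Let x = d/(cτ) = 33.92 m / (2.998×10⁸ m/s × 2.600×10^-8 s) = 4.3516. Since d = βγcτ, x = βγ = β/√(1−β²).
Solving: β² = x²/(1+x²) = 18.9364/19.9364 = 0.94984, so β = 0.9746.

0.9746c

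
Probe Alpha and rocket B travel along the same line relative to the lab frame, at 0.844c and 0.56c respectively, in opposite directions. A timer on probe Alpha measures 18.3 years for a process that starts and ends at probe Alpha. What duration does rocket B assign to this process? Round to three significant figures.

60.6 years

The velocity of probe Alpha relative to rocket B is (0.844 + 0.56)c / (1 + 0.844×0.56) = 0.95339c; relative speed 0.95339c.
γ for this relative speed: γ = 1/√(1 − 0.908952) = 3.3141.
The clock on probe Alpha records proper time, so rocket B measures Δt = γΔτ = 3.3141 × 18.3 = 60.6 years.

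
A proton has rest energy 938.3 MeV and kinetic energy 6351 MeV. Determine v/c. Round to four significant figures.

0.9917

K = (γ−1)mc², so γ = 1 + 6351/938.3 = 7.7686.
Then v/c = √(1 − γ⁻²) = √(1 − 0.0165697) = √0.9834303 = 0.9917.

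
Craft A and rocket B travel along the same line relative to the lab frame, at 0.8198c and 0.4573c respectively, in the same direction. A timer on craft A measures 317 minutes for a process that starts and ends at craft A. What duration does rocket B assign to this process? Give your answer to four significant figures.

389.1 minutes

The velocity of craft A relative to rocket B is (0.8198 − 0.4573)c / (1 − 0.8198×0.4573) = 0.5799c; relative speed 0.5799c.
γ for this relative speed: γ = 1/√(1 − 0.336284) = 1.2275.
Craft A's interval is proper; time dilation gives Δt_B = γΔτ = 1.2275 × 317 minutes = 389.1 minutes.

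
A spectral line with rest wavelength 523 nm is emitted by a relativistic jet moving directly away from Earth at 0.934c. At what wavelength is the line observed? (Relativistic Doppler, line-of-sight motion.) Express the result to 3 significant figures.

2830 nm

Relativistic Doppler for wavelength: λ_obs = λ_src · √((1+β)/(1−β)).
With β = 0.934: factor = √(1.934/0.066) = 5.4132.
λ_obs = 523 × 5.4132 = 2830 nm.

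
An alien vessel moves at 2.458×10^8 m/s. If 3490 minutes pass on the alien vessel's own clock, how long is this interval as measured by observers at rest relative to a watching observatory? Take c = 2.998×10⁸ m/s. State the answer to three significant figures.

β = v/c = (2.458×10^8 m/s)/(2.998×10⁸ m/s) = 0.81988.
With β = 0.81988, γ = 1/√(1 − 0.81988²) = 1/√0.3277967856 = 1.7466.
Time dilation: Δt = γ·Δτ = 1.7466 × 3490 = 6100 minutes.

6100 minutes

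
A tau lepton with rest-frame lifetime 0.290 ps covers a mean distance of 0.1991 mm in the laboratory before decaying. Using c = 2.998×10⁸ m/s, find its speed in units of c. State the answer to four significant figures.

0.9164c

Let x = d/(cτ) = 1.991×10^-4 m / (2.998×10⁸ m/s × 2.900×10^-13 s) = 2.29. Since d = βγcτ, x = βγ = β/√(1−β²).
Solving: β² = x²/(1+x²) = 5.2441/6.2441 = 0.839849, so β = 0.9164.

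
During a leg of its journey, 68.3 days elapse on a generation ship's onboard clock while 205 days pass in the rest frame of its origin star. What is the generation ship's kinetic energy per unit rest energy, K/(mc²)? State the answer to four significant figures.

2.001

The time-dilation ratio gives γ = 205/68.3 = 3.00146.
K/(mc²) = γ − 1 = 3.00146 − 1 = 2.001.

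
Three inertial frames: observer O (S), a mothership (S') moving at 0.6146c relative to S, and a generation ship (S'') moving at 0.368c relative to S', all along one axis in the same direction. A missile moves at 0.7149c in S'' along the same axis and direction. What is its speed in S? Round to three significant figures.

0.964c

Compose velocities in two stages. Stage 1 (into S'): u₁ = (0.7149+0.368)/(1+0.7149×0.368) = 0.85735.
Stage 2 (into S): u = (0.85735+0.6146)/(1+0.85735×0.6146) = 0.96399, so the speed is 0.964c.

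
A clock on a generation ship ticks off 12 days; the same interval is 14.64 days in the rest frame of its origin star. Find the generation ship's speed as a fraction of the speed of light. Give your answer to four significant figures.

0.5728c

γ = Δt/Δτ = 14.64/12 = 1.22.
β = √(1 − 1/γ²) = √(1 − 0.671862) = √0.328138 = 0.5728.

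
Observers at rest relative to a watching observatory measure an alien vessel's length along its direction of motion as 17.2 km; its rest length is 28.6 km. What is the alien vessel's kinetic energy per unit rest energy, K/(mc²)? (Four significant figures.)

0.6628

γ = L₀/L = 28.6/17.2 = 1.66279.
K/(mc²) = γ − 1 = 1.66279 − 1 = 0.6628.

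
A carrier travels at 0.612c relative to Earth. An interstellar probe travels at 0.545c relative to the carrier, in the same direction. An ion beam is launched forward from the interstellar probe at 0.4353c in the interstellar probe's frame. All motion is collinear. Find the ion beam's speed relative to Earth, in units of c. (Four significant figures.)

Apply u = (u'+v)/(1+u'v) twice. Ion beam in the carrier frame: (0.4353+0.545)/(1+0.4353·0.545) = 0.9803/1.2372385 = 0.79233c.
That velocity, transformed to the rest frame of Earth: (0.79233+0.612)/(1+0.79233·0.612) = 1.40433/1.48490596 = 0.94574c.

0.9457c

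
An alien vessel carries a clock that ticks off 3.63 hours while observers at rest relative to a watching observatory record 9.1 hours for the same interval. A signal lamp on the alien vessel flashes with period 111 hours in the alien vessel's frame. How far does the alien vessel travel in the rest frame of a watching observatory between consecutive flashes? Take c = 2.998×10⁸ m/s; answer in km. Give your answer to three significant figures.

γ = Δt/Δτ = 9.1/3.63 = 2.50689.
β = √(1 − 1/γ²) = 0.91699. Lab-frame period = γτ = 2.50689×111 hours = 278.26 hours. Distance = βc × γτ = 0.91699 × 2.998×10⁸ m/s × 1001736 s = 2.7539×10^14 m = 2.75×10^11 km.

2.75×10^11 km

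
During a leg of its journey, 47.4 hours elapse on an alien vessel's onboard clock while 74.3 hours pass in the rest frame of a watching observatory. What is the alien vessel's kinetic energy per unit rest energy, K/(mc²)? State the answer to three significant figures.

0.568

From Δt = γΔτ: γ = 74.3/47.4 = 1.56751.
Since K = (γ−1)mc², K/(mc²) = 1.56751 − 1 = 0.568.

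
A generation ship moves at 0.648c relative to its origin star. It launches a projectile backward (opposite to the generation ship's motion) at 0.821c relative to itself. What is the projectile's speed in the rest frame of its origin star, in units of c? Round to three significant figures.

In units of c, u = (u' + v)/(1 + u'v) with u' = −0.821 and v = 0.648.
Numerator: −0.821 + 0.648 = −0.173. Denominator: 1 + (−0.821)(0.648) = 0.467992.
u = −0.173/0.467992 = −0.36966, so the speed is 0.370c.

0.370c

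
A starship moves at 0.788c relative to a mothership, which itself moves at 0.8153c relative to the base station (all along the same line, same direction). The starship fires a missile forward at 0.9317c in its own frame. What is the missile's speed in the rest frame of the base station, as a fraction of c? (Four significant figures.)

Apply u = (u'+v)/(1+u'v) twice. Missile in the mothership frame: (0.9317+0.788)/(1+0.9317·0.788) = 1.7197/1.7341796 = 0.99165c.
That velocity, transformed to the rest frame of the base station: (0.99165+0.8153)/(1+0.99165·0.8153) = 1.80695/1.808492245 = 0.99915c.

0.9991c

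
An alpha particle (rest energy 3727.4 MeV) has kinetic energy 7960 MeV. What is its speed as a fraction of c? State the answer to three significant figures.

γ = 1 + K/(mc²) = 1 + 7960/3727.4 = 3.1355.
β = √(1 − 1/γ²) = √(1 − 0.101715) = √0.898285 = 0.948.

0.948c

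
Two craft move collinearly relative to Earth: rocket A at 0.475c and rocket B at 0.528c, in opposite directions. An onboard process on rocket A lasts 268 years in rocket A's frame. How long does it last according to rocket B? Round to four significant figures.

448.6 years

Transform rocket A's velocity into rocket B's frame: (0.475 + 0.528)/(1 + 0.475·0.528) = 1.003/1.2508, so the relative speed is 0.80189c.
γ for this relative speed: γ = 1/√(1 − 0.643028) = 1.6737.
Rocket A's interval is proper; time dilation gives Δt_B = γΔτ = 1.6737 × 268 years = 448.6 years.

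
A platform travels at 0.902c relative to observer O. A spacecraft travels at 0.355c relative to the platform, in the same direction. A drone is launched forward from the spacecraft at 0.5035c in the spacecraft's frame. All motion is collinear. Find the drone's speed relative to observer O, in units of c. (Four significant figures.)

Apply u = (u'+v)/(1+u'v) twice. Drone in the platform frame: (0.5035+0.355)/(1+0.5035·0.355) = 0.8585/1.1787425 = 0.72832c.
That velocity, transformed to the rest frame of observer O: (0.72832+0.902)/(1+0.72832·0.902) = 1.63032/1.65694464 = 0.98393c.

0.9839c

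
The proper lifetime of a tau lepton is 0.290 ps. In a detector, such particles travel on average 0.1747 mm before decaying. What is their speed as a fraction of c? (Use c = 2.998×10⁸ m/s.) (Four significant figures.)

d = βγcτ ⇒ βγ = d/(cτ) = 1.747×10^-4 m / (8.6942×10^-5 m) = 2.0094.
β = (βγ)/√(1+(βγ)²) = 2.0094/√5.03769 = 0.8953.

0.8953c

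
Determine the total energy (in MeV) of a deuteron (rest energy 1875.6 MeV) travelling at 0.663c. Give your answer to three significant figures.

Lorentz factor: γ = (1 − 0.439569)^(−1/2) = 1.3358.
Total energy: E = γmc² = 1.3358 × 1875.6 MeV = 2510 MeV.

2510 MeV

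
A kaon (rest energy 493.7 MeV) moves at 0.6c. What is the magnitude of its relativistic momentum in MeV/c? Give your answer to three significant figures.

370 MeV/c

γ = 1/√(1 − β²) = 1/√(1 − 0.36) = 1/√0.64 = 1/0.8 = 1.25.
Momentum: p = γβ·mc = 1.25 × 0.6 × 493.7 MeV/c = 370 MeV/c.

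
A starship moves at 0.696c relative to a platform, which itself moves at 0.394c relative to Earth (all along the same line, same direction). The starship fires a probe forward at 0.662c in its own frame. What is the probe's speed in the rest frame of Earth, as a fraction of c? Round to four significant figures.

0.9688c

Compose velocities in two stages. Stage 1 (into S'): u₁ = (0.662+0.696)/(1+0.662×0.696) = 0.92966.
Stage 2 (into S): u = (0.92966+0.394)/(1+0.92966×0.394) = 0.9688, so the speed is 0.9688c.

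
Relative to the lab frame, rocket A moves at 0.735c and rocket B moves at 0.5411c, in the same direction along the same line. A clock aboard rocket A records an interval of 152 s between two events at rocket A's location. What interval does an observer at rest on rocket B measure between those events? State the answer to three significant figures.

161 s

The velocity of rocket A relative to rocket B is (0.735 − 0.5411)c / (1 − 0.735×0.5411) = 0.32194c; relative speed 0.32194c.
γ for this relative speed: γ = 1/√(1 − 0.103645) = 1.0562.
Rocket A's interval is proper; time dilation gives Δt_B = γΔτ = 1.0562 × 152 s = 161 s.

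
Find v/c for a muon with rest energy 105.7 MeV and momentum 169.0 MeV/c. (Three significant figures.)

0.848

βγ = pc/(mc²) = 169.0/105.7 = 1.5989.
Since γ² = 1 + (βγ)² = 3.55648, γ = √3.55648 = 1.88586, and β = (βγ)/γ = 1.5989/1.88586 = 0.848.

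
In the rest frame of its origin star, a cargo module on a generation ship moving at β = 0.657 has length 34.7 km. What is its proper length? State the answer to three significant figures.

46.0 km

Lorentz factor: γ = (1 − 0.431649)^(−1/2) = 1.3265.
Proper length: L₀ = γ·L = 1.3265 × 34.7 = 46.0 km.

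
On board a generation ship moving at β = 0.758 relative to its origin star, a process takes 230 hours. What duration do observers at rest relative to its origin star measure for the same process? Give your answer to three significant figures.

353 hours

γ = 1/√(1 − β²) = 1/√(1 − 0.574564) = 1/√0.425436 = 1/0.652255 = 1.5331.
The onboard clock measures proper time, so the interval in the rest frame of its origin star is dilated: Δt = γ·Δτ = 1.5331 × 230 hours = 353 hours.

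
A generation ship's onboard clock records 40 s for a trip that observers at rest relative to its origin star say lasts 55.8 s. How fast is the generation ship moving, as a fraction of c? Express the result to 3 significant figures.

0.697c

γ = Δt/Δτ = 55.8/40 = 1.395.
β = √(1 − 1/γ²) = √(1 − 0.513868) = √0.486132 = 0.697.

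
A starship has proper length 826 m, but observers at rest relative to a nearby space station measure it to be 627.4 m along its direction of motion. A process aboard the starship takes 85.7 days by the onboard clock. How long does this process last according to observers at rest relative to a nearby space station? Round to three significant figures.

γ = L₀/L = 826/627.4 = 1.31654.
The same γ dilates the second interval: 1.31654 × 85.7 days = 113 days.

113 days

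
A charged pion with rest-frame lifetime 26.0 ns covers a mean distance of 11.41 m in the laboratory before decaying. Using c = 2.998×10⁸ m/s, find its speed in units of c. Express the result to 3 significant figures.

Let x = d/(cτ) = 11.41 m / (2.998×10⁸ m/s × 2.600×10^-8 s) = 1.4638. Since d = βγcτ, x = βγ = β/√(1−β²).
Solving: β² = x²/(1+x²) = 2.14271/3.14271 = 0.681803, so β = 0.826.

0.826c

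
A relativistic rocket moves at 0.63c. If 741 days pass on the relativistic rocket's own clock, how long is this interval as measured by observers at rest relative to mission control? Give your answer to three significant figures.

954 days

With β = 0.63, γ = 1/√(1 − 0.63²) = 1/√0.6031 = 1.2877.
The onboard clock measures proper time, so the interval in the rest frame of mission control is dilated: Δt = γ·Δτ = 1.2877 × 741 days = 954 days.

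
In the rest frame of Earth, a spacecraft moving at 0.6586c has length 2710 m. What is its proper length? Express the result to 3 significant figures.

3600 m

γ = 1/√(1 − β²) = 1/√(1 − 0.43375396) = 1/√0.56624604 = 1/0.752493 = 1.3289.
Proper length: L₀ = γ·L = 1.3289 × 2710 = 3600 m.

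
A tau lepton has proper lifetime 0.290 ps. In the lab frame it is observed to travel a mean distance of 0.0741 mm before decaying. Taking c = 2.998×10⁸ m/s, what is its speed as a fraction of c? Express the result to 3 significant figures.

d = βγcτ ⇒ βγ = d/(cτ) = 7.410×10^-5 m / (8.6942×10^-5 m) = 0.85229.
β = (βγ)/√(1+(βγ)²) = 0.85229/√1.726398 = 0.649.

0.649c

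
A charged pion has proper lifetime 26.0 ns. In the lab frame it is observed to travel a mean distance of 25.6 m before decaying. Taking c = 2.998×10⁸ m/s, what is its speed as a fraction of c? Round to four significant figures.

Lab distance = (lab lifetime)·v = γτ·βc, so βγ = d/(cτ) = 25.60/(2.998×10⁸ × 2.600×10^-8) = 3.2842.
With βγ = 3.2842: γ² = 1 + (βγ)² = 11.786, and β = (βγ)/γ = 3.2842/3.43307 = 0.9566.

0.9566c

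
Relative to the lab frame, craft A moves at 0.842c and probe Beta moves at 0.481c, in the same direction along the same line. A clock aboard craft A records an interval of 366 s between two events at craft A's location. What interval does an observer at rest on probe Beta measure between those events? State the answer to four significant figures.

Speed of craft A in probe Beta's frame: u = (v_A − v_B)/(1 − v_A v_B/c²) = (0.842 − 0.481)/(1 − 0.842×0.481) = 0.361/0.594998 = 0.60672; |u| = 0.60672c.
γ for this relative speed: γ = 1/√(1 − 0.368109) = 1.258.
The clock on craft A records proper time, so probe Beta measures Δt = γΔτ = 1.258 × 366 = 460.4 s.

460.4 s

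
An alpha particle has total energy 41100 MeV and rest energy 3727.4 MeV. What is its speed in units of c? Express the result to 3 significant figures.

0.996c

γ = E/(mc²) = 41100/3727.4 = 11.026.
β = √(1 − 1/γ²) = √(1 − 0.00822553) = √0.99177447 = 0.996.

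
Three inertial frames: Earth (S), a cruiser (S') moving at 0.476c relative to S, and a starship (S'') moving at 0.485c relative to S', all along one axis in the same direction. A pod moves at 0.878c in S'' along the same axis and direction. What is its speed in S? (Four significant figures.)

0.9841c

Apply u = (u'+v)/(1+u'v) twice. Pod in the cruiser frame: (0.878+0.485)/(1+0.878·0.485) = 1.363/1.42583 = 0.95593c.
That velocity, transformed to the rest frame of Earth: (0.95593+0.476)/(1+0.95593·0.476) = 1.43193/1.45502268 = 0.98413c.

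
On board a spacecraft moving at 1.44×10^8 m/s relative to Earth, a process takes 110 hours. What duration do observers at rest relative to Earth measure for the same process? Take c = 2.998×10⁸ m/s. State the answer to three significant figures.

125 hours

β = v/c = (1.44×10^8 m/s)/(2.998×10⁸ m/s) = 0.48032.
γ = 1/√(1 − β²) = 1/√(1 − 0.2307073024) = 1/√0.7692926976 = 1/0.877093 = 1.1401.
Time dilation: Δt = γ·Δτ = 1.1401 × 110 = 125 hours.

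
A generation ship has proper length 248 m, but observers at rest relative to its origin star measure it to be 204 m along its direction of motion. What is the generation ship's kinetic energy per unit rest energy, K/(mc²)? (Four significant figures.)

0.2157

Length contraction gives γ = L₀/L = 248/204 = 1.21569.
K/(mc²) = γ − 1 = 1.21569 − 1 = 0.2157.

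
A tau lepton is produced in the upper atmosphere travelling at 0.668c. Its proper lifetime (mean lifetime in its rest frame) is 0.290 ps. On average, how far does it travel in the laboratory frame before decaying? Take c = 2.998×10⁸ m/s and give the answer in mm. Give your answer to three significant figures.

0.0780 mm

γ = 1/√(1 − β²) = 1/√(1 − 0.446224) = 1/√0.553776 = 1/0.744161 = 1.3438.
Lab-frame lifetime: Δt = γτ = 1.3438 × 0.290 ps = 0.3897 ps.
Distance: d = vΔt = 0.668 × 2.998×10⁸ m/s × 3.8970×10^-13 s = 7.80×10^-5 m = 0.0780 mm.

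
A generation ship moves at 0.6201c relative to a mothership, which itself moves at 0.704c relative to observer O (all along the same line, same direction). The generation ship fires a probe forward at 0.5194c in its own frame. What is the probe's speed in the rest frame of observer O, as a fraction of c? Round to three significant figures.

Compose velocities in two stages. Stage 1 (into S'): u₁ = (0.5194+0.6201)/(1+0.5194×0.6201) = 0.8619.
Stage 2 (into S): u = (0.8619+0.704)/(1+0.8619×0.704) = 0.97456, so the speed is 0.975c.

0.975c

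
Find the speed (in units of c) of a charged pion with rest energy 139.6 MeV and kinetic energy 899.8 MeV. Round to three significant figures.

0.991c

K = (γ−1)mc², so γ = 1 + 899.8/139.6 = 7.4456.
Then v/c = √(1 − γ⁻²) = √(1 − 0.0180385) = √0.9819615 = 0.991.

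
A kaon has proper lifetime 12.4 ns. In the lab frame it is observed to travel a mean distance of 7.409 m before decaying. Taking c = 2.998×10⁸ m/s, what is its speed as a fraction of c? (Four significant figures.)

d = βγcτ ⇒ βγ = d/(cτ) = 7.409 m / (3.71752 m) = 1.993.
β = (βγ)/√(1+(βγ)²) = 1.993/√4.97205 = 0.8938.

0.8938c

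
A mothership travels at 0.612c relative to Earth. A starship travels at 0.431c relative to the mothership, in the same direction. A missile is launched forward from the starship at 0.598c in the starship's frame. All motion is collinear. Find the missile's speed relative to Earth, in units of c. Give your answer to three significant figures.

Apply u = (u'+v)/(1+u'v) twice. Missile in the mothership frame: (0.598+0.431)/(1+0.598·0.431) = 1.029/1.257738 = 0.81814c.
That velocity, transformed to the rest frame of Earth: (0.81814+0.612)/(1+0.81814·0.612) = 1.43014/1.50070168 = 0.95298c.

0.953c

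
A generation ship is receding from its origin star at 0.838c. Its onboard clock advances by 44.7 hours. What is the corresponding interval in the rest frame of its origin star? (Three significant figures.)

β² = 0.702244, so γ = 1/√0.297756 = 1.8326.
Time dilation: Δt = γ·Δτ = 1.8326 × 44.7 = 81.9 hours.

81.9 hours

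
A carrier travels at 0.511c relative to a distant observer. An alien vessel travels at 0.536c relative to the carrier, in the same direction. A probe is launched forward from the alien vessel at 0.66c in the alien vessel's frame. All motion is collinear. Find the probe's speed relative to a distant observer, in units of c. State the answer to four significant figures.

0.9607c

Apply u = (u'+v)/(1+u'v) twice. Probe in the carrier frame: (0.66+0.536)/(1+0.66·0.536) = 1.196/1.35376 = 0.88347c.
That velocity, transformed to the rest frame of a distant observer: (0.88347+0.511)/(1+0.88347·0.511) = 1.39447/1.45145317 = 0.96074c.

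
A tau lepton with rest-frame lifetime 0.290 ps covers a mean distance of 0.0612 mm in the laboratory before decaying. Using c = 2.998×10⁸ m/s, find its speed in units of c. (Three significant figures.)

Lab distance = (lab lifetime)·v = γτ·βc, so βγ = d/(cτ) = 6.120×10^-5/(2.998×10⁸ × 2.900×10^-13) = 0.70392.
With βγ = 0.70392: γ² = 1 + (βγ)² = 1.495503, and β = (βγ)/γ = 0.70392/1.22291 = 0.576.

0.576c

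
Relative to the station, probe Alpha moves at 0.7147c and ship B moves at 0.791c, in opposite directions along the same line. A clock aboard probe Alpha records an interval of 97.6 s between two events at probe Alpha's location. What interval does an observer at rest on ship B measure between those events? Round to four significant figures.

Transform probe Alpha's velocity into ship B's frame: (0.7147 + 0.791)/(1 + 0.7147·0.791) = 1.5057/1.5653277, so the relative speed is 0.96191c.
γ for this relative speed: γ = 1/√(1 − 0.925271) = 3.6581.
The clock on probe Alpha records proper time, so ship B measures Δt = γΔτ = 3.6581 × 97.6 = 357.0 s.

357.0 s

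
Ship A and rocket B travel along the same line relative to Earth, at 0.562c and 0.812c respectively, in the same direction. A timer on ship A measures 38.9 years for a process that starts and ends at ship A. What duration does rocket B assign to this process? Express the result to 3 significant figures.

Speed of ship A in rocket B's frame: u = (v_A − v_B)/(1 − v_A v_B/c²) = (0.562 − 0.812)/(1 − 0.562×0.812) = −0.25/0.543656 = −0.45985; |u| = 0.45985c.
γ for this relative speed: γ = 1/√(1 − 0.211462) = 1.1261.
Ship A's interval is proper; time dilation gives Δt_B = γΔτ = 1.1261 × 38.9 years = 43.8 years.

43.8 years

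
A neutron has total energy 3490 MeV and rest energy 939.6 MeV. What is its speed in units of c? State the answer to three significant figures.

0.963c

γ = E/(mc²) = 3490/939.6 = 3.7143.
β = √(1 − 1/γ²) = √(1 − 0.0724846) = √0.9275154 = 0.963.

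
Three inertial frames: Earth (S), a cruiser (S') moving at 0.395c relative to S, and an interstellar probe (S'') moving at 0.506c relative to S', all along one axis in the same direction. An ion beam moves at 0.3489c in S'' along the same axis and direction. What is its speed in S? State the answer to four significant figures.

0.8715c

First combine the ion beam and interstellar probe (S''→S'): u₁ = (0.3489 + 0.506)/(1 + 0.3489×0.506) = 0.8549/1.1765434 = 0.72662.
Then combine with the cruiser (S'→S): u = (0.72662 + 0.395)/(1 + 0.72662×0.395) = 1.12162/1.2870149 = 0.87149.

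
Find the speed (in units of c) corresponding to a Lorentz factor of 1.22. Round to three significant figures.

0.573c

β = √(1 − 1/γ²) = √(1 − 1/1.4884) = √0.328138 = 0.573.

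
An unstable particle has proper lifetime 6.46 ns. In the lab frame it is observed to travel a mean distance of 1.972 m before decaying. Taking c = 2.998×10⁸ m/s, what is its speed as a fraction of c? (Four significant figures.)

0.7135c

d = βγcτ ⇒ βγ = d/(cτ) = 1.972 m / (1.936708 m) = 1.0182.
β = (βγ)/√(1+(βγ)²) = 1.0182/√2.03673 = 0.7135.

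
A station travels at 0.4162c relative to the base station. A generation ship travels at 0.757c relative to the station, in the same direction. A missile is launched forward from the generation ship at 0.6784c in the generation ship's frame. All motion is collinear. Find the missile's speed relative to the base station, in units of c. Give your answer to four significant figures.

First combine the missile and generation ship (S''→S'): u₁ = (0.6784 + 0.757)/(1 + 0.6784×0.757) = 1.4354/1.5135488 = 0.94837.
Then combine with the station (S'→S): u = (0.94837 + 0.4162)/(1 + 0.94837×0.4162) = 1.36457/1.394711594 = 0.97839.

0.9784c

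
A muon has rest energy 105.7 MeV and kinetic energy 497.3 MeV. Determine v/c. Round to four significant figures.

γ = 1 + K/(mc²) = 1 + 497.3/105.7 = 5.7048.
β = √(1 − 1/γ²) = √(1 − 0.0307269) = √0.9692731 = 0.9845.

0.9845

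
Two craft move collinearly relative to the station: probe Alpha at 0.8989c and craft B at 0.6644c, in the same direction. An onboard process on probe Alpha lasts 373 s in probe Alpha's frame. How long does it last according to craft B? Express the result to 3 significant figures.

459 s

Transform probe Alpha's velocity into craft B's frame: (0.8989 − 0.6644)/(1 − 0.8989·0.6644) = 0.2345/0.40277084, so the relative speed is 0.58222c.
At |u| = 0.58222c, γ = (1 − 0.33898)^(−1/2) = 1.23.
Probe Alpha's interval is proper; time dilation gives Δt_B = γΔτ = 1.23 × 373 s = 459 s.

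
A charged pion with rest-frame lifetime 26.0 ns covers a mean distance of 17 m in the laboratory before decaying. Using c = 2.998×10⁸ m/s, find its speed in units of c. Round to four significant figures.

d = βγcτ ⇒ βγ = d/(cτ) = 17.00 m / (7.7948 m) = 2.1809.
β = (βγ)/√(1+(βγ)²) = 2.1809/√5.75632 = 0.9090.

0.9090c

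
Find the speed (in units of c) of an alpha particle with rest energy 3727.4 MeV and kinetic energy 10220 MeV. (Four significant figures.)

0.9636c

γ = 1 + K/(mc²) = 1 + 10220/3727.4 = 3.7419.
β = √(1 − 1/γ²) = √(1 − 0.0714193) = √0.9285807 = 0.9636.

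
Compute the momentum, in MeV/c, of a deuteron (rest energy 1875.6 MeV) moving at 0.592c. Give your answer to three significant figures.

γ = 1/√(1 − β²) = 1/√(1 − 0.350464) = 1/√0.649536 = 1/0.805938 = 1.2408.
Momentum: p = γβ·mc = 1.2408 × 0.592 × 1875.6 MeV/c = 1380 MeV/c.

1380 MeV/c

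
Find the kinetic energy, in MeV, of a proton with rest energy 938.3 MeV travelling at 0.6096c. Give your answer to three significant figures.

245 MeV

γ = 1/√(1 − β²) = 1/√(1 − 0.37161216) = 1/√0.62838784 = 1/0.792709 = 1.2615.
Kinetic energy: K = (γ − 1)mc² = (1.2615 − 1) × 938.3 MeV = 0.2615 × 938.3 = 245 MeV.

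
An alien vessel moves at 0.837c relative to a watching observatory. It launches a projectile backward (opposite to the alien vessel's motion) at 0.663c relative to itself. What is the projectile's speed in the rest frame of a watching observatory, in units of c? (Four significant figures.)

0.3910c

In units of c, u = (u' + v)/(1 + u'v) with u' = −0.663 and v = 0.837.
Numerator: −0.663 + 0.837 = 0.174. Denominator: 1 + (−0.663)(0.837) = 0.445069.
u = 0.174/0.445069 = 0.39095, so the speed is 0.3910c.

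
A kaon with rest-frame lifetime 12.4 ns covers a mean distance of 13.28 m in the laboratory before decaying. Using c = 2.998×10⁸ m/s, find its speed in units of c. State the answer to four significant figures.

0.9630c

Let x = d/(cτ) = 13.28 m / (2.998×10⁸ m/s × 1.240×10^-8 s) = 3.5723. Since d = βγcτ, x = βγ = β/√(1−β²).
Solving: β² = x²/(1+x²) = 12.7613/13.7613 = 0.927332, so β = 0.9630.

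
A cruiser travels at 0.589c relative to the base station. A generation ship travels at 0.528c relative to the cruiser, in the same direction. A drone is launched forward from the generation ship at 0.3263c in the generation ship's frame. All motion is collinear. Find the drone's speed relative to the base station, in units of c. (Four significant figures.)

0.9220c

Apply u = (u'+v)/(1+u'v) twice. Drone in the cruiser frame: (0.3263+0.528)/(1+0.3263·0.528) = 0.8543/1.1722864 = 0.72875c.
That velocity, transformed to the rest frame of the base station: (0.72875+0.589)/(1+0.72875·0.589) = 1.31775/1.42923375 = 0.922c.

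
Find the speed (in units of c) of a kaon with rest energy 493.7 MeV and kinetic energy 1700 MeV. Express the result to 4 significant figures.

0.9743c

γ = 1 + K/(mc²) = 1 + 1700/493.7 = 4.4434.
β = √(1 − 1/γ²) = √(1 − 0.0506488) = √0.9493512 = 0.9743.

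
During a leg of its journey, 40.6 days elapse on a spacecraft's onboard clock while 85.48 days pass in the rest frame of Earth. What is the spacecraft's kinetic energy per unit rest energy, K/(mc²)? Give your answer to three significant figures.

From Δt = γΔτ: γ = 85.48/40.6 = 2.10542.
Since K = (γ−1)mc², K/(mc²) = 2.10542 − 1 = 1.11.

1.11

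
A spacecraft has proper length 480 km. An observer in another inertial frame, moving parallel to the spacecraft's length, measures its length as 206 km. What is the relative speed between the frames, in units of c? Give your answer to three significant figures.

0.903c

Length contraction gives γ = L₀/L = 480/206 = 2.3301.
β = √(1 − 1/γ²) = √0.815816 = 0.903.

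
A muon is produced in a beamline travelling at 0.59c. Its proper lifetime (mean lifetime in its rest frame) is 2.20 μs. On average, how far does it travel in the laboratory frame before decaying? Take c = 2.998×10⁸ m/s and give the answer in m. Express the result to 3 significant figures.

482 m

β² = 0.3481, so γ = 1/√0.6519 = 1.2385.
Lab-frame lifetime: Δt = γτ = 1.2385 × 2.20 μs = 2.7247 μs.
Distance: d = vΔt = 0.59 × 2.998×10⁸ m/s × 2.7247×10^-6 s = 482 m.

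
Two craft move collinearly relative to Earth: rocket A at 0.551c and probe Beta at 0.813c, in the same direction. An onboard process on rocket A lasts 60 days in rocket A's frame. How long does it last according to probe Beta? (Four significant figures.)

Speed of rocket A in probe Beta's frame: u = (v_A − v_B)/(1 − v_A v_B/c²) = (0.551 − 0.813)/(1 − 0.551×0.813) = −0.262/0.552037 = −0.47461; |u| = 0.47461c.
γ for this relative speed: γ = 1/√(1 − 0.225255) = 1.1361.
Rocket A's interval is proper; time dilation gives Δt_B = γΔτ = 1.1361 × 60 days = 68.17 days.

68.17 days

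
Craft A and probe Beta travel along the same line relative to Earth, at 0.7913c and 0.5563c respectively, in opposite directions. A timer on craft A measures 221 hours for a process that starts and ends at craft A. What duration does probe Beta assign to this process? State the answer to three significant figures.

626 hours

The velocity of craft A relative to probe Beta is (0.7913 + 0.5563)c / (1 + 0.7913×0.5563) = 0.9357c; relative speed 0.9357c.
At |u| = 0.9357c, γ = (1 − 0.875534)^(−1/2) = 2.8345.
The clock on craft A records proper time, so probe Beta measures Δt = γΔτ = 2.8345 × 221 = 626 hours.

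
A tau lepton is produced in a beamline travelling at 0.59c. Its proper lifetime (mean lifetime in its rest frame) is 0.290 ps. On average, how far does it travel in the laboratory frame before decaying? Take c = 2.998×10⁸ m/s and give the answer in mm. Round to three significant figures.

With β = 0.59, γ = 1/√(1 − 0.59²) = 1/√0.6519 = 1.2385.
Lab-frame lifetime: Δt = γτ = 1.2385 × 0.290 ps = 0.35916 ps.
Distance: d = vΔt = 0.59 × 2.998×10⁸ m/s × 3.5916×10^-13 s = 6.35×10^-5 m = 0.0635 mm.

0.0635 mm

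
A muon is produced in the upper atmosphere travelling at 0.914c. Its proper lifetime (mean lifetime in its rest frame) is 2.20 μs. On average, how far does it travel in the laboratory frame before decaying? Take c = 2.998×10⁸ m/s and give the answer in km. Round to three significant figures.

Lorentz factor: γ = (1 − 0.835396)^(−1/2) = 2.4648.
Lab-frame lifetime: Δt = γτ = 2.4648 × 2.20 μs = 5.4226 μs.
Distance: d = vΔt = 0.914 × 2.998×10⁸ m/s × 5.4226×10^-6 s = 1490 m = 1.49 km.

1.49 km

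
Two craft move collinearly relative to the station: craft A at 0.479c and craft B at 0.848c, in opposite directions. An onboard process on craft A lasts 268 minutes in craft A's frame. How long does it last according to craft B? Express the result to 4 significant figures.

The velocity of craft A relative to craft B is (0.479 + 0.848)c / (1 + 0.479×0.848) = 0.94368c; relative speed 0.94368c.
γ for this relative speed: γ = 1/√(1 − 0.890532) = 3.0224.
The clock on craft A records proper time, so craft B measures Δt = γΔτ = 3.0224 × 268 = 810.0 minutes.

810.0 minutes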